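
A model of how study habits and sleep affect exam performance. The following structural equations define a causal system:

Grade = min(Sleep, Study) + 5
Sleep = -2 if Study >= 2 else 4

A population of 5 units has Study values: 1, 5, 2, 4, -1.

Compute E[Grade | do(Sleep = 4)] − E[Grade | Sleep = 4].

2

Under do(Sleep=4), Sleep's equation is replaced by Sleep=4 for every unit. Per-unit Grade: 6, 9, 7, 9, 4. Mean = 7.
E[Grade|Sleep=4] averages over only the 2 units with Sleep=4 (Study = 1, -1): Grade = 6, 4, mean 5.
Difference = 7 − 5 = 2.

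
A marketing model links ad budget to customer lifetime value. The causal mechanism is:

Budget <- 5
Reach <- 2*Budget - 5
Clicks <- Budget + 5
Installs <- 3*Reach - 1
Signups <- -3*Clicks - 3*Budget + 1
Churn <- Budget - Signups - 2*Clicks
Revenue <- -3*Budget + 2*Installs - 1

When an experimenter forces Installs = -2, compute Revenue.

-20

The intervention breaks the incoming arrows to Installs: Installs <- 3*Reach - 1 no longer applies, and Installs = -2.
Revenue = -3*Budget + 2*Installs - 1  [with Budget=5, Installs=-2]  = -20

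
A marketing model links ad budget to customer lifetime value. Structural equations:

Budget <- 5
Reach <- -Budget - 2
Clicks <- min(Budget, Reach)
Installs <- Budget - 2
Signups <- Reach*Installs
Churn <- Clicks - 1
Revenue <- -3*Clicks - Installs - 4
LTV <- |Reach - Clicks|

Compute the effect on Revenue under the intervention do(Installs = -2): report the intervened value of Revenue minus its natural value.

The intervention breaks the incoming arrows to Installs: Installs <- Budget - 2 no longer applies, and Installs = -2.
Reach = -Budget - 2  [with Budget=5]  = -7
Clicks = min(Budget, Reach)  [with Budget=5, Reach=-7]  = -7
Revenue = -3*Clicks - Installs - 4  [with Clicks=-7, Installs=-2]  = 19
Without intervention: Reach = -Budget - 2  [with Budget=5]  = -7; Clicks = min(Budget, Reach)  [with Budget=5, Reach=-7]  = -7; Installs = Budget - 2  [with Budget=5]  = 3; Revenue = -3*Clicks - Installs - 4  [with Clicks=-7, Installs=3]  = 14.
Change = 19 − 14 = 5.

5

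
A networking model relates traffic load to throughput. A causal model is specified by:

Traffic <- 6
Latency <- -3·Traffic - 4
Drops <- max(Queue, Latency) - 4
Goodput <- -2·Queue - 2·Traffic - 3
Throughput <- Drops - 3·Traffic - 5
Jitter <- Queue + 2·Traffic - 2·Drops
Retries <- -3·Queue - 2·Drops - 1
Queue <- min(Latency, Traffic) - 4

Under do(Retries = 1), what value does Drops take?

The intervention breaks the incoming arrows to Retries: Retries <- -3·Queue - 2·Drops - 1 no longer applies, and Retries = 1.
Since Drops is not a descendant of the intervened variable, it is unaffected.
Latency = -3·Traffic - 4  [with Traffic=6]  = -22
Queue = min(Latency, Traffic) - 4  [with Latency=-22, Traffic=6]  = -26
Drops = max(Queue, Latency) - 4  [with Queue=-26, Latency=-22]  = -26

-26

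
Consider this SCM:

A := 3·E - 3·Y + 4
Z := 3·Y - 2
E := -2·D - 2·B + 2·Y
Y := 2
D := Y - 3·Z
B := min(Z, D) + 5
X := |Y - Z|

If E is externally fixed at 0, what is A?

-2

Under do(E=0), the mechanism E := -2·D - 2·B + 2·Y is discarded; E is fixed at 0.
A = 3·E - 3·Y + 4  [with E=0, Y=2]  = -2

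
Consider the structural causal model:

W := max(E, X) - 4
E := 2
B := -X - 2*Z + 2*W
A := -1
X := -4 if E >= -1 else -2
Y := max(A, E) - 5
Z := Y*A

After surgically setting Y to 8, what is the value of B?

16

The intervention breaks the incoming arrows to Y: Y := max(A, E) - 5 no longer applies, and Y = 8.
Z = Y*A  [with Y=8, A=-1]  = -8
X = -4 if E >= -1 else -2  [with E=2]  = -4
W = max(E, X) - 4  [with E=2, X=-4]  = -2
B = -X - 2*Z + 2*W  [with X=-4, Z=-8, W=-2]  = 16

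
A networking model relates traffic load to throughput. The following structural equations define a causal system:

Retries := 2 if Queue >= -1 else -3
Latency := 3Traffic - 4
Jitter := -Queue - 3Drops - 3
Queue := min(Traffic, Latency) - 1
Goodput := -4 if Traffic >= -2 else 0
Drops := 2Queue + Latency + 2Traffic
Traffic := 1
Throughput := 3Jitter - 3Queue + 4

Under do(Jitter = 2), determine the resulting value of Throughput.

Intervening sets Jitter = 2 and removes its equation (Jitter := -Queue - 3Drops - 3).
Latency = 3Traffic - 4  [with Traffic=1]  = -1
Queue = min(Traffic, Latency) - 1  [with Traffic=1, Latency=-1]  = -2
Throughput = 3Jitter - 3Queue + 4  [with Jitter=2, Queue=-2]  = 16

16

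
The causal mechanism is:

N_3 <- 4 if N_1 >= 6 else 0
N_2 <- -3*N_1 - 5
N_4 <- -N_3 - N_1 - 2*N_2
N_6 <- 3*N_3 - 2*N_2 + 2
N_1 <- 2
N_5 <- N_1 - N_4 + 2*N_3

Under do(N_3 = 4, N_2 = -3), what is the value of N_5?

Setting N_3 = 4, N_2 = -3 by intervention discards those variables' equations.
N_4 = -N_3 - N_1 - 2*N_2  [with N_3=4, N_1=2, N_2=-3]  = 0
N_5 = N_1 - N_4 + 2*N_3  [with N_1=2, N_4=0, N_3=4]  = 10

10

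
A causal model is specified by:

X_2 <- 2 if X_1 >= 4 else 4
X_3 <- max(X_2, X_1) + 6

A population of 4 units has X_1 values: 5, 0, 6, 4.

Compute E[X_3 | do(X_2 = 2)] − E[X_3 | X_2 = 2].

-0.75

Under do(X_2=2), X_2's equation is replaced by X_2=2 for every unit. Per-unit X_3: 11, 8, 12, 10. Mean = 10.25.
E[X_3|X_2=2] averages over only the 3 units with X_2=2 (X_1 = 5, 6, 4): X_3 = 11, 12, 10, mean 11.
Difference = 10.25 − 11 = -0.75.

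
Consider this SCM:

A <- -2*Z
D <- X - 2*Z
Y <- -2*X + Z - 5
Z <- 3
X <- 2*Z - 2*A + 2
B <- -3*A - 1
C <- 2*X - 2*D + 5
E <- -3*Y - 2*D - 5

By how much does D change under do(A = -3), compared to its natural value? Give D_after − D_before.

-6

Under do(A=-3), the mechanism A <- -2*Z is discarded; A is fixed at -3.
X = 2*Z - 2*A + 2  [with Z=3, A=-3]  = 14
D = X - 2*Z  [with X=14, Z=3]  = 8
Without intervention: A = -2*Z  [with Z=3]  = -6; X = 2*Z - 2*A + 2  [with Z=3, A=-6]  = 20; D = X - 2*Z  [with X=20, Z=3]  = 14.
Change = 8 − 14 = -6.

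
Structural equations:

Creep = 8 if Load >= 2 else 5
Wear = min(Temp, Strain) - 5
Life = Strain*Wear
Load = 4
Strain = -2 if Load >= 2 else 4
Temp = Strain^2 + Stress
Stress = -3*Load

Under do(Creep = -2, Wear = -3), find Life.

6

Under do(Creep = -2, Wear = -3), each intervened variable's structural equation is replaced by its fixed value.
Strain = -2 if Load >= 2 else 4  [with Load=4]  = -2
Life = Strain*Wear  [with Strain=-2, Wear=-3]  = 6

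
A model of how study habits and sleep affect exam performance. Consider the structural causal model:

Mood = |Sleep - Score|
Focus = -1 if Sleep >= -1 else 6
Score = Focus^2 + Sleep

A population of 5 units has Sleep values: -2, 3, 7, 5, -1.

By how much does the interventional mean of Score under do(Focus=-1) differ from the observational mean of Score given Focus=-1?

-1.1

Under do(Focus=-1), Focus's equation is replaced by Focus=-1 for every unit. Per-unit Score: -1, 4, 8, 6, 0. Mean = 3.4.
Observing Focus=-1 restricts to units where Focus's equation naturally yields -1: Sleep ∈ {3, 7, 5, -1}. In that subpopulation Score = 4, 8, 6, 0, mean 4.5.
Difference = 3.4 − 4.5 = -1.1.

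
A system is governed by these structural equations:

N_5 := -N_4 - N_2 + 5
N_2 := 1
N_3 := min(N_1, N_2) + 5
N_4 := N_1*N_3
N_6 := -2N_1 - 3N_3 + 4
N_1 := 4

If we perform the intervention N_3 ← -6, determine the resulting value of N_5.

do(N_3=-6) replaces the equation N_3 := min(N_1, N_2) + 5 with the constant N_3 = -6.
N_4 = N_1*N_3  [with N_1=4, N_3=-6]  = -24
N_5 = -N_4 - N_2 + 5  [with N_4=-24, N_2=1]  = 28

28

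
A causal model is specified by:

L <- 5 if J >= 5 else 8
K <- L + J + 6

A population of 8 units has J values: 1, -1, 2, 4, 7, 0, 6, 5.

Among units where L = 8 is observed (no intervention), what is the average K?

15.2

Observing L=8 restricts to units where L's equation naturally yields 8: J ∈ {1, -1, 2, 4, 0}. In that subpopulation K = 15, 13, 16, 18, 14, mean 15.2.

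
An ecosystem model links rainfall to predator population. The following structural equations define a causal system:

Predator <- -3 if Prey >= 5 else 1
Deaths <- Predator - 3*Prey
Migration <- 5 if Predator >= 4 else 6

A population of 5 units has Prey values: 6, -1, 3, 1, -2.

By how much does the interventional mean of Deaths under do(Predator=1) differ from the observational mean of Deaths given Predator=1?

-3.45

Every unit gets Predator=1 under the intervention. Deaths values become -17, 4, -8, -2, 7; E[Deaths|do(Predator=1)] = -3.2.
E[Deaths|Predator=1] averages over only the 4 units with Predator=1 (Prey = -1, 3, 1, -2): Deaths = 4, -8, -2, 7, mean 0.25.
Difference = -3.2 − 0.25 = -3.45.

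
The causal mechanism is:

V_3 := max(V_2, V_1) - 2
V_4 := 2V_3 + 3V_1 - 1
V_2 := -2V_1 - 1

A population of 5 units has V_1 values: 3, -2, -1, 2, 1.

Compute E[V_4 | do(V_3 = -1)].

-1.2

do(V_3=-1) breaks V_3's dependence on V_1. With V_3=-1 fixed, V_4 across the units is 6, -9, -6, 3, 0, mean -1.2.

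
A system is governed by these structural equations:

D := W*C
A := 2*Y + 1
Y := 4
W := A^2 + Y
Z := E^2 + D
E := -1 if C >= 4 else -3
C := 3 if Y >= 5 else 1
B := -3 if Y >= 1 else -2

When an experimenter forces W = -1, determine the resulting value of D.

Intervening sets W = -1 and removes its equation (W := A^2 + Y).
C = 3 if Y >= 5 else 1  [with Y=4]  = 1
D = W*C  [with W=-1, C=1]  = -1

-1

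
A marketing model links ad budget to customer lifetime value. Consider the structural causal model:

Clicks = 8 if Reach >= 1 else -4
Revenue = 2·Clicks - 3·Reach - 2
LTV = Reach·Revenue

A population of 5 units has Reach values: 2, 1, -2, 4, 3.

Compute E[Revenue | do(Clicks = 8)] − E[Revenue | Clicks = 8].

The intervention sets Clicks=8 in all 5 units regardless of Reach. Recomputing Revenue per unit gives 8, 11, 20, 2, 5; average 9.2.
E[Revenue|Clicks=8] averages over only the 4 units with Clicks=8 (Reach = 2, 1, 4, 3): Revenue = 8, 11, 2, 5, mean 6.5.
Difference = 9.2 − 6.5 = 2.7.

2.7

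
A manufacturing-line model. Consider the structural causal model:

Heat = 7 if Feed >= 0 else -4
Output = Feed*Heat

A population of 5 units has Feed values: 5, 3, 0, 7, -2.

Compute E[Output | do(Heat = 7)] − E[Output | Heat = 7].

Under do(Heat=7), Heat's equation is replaced by Heat=7 for every unit. Per-unit Output: 35, 21, 0, 49, -14. Mean = 18.2.
Observing Heat=7 restricts to units where Heat's equation naturally yields 7: Feed ∈ {5, 3, 0, 7}. In that subpopulation Output = 35, 21, 0, 49, mean 26.25.
Difference = 18.2 − 26.25 = -8.05.

-8.05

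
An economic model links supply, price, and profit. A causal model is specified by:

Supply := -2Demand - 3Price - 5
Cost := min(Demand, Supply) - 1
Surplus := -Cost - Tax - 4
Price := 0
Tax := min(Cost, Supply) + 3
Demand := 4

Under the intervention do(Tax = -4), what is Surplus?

The intervention breaks the incoming arrows to Tax: Tax := min(Cost, Supply) + 3 no longer applies, and Tax = -4.
Supply = -2Demand - 3Price - 5  [with Demand=4, Price=0]  = -13
Cost = min(Demand, Supply) - 1  [with Demand=4, Supply=-13]  = -14
Surplus = -Cost - Tax - 4  [with Cost=-14, Tax=-4]  = 14

14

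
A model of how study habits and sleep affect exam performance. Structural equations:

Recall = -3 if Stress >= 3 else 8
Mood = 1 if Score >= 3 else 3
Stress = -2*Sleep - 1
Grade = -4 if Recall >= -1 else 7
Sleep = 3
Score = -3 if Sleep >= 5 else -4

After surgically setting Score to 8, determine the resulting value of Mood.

1

The intervention breaks the incoming arrows to Score: Score = -3 if Sleep >= 5 else -4 no longer applies, and Score = 8.
Mood = 1 if Score >= 3 else 3  [with Score=8]  = 1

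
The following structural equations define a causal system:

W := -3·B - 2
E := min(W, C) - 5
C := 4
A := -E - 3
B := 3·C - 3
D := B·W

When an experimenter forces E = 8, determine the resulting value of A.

-11

The intervention breaks the incoming arrows to E: E := min(W, C) - 5 no longer applies, and E = 8.
A = -E - 3  [with E=8]  = -11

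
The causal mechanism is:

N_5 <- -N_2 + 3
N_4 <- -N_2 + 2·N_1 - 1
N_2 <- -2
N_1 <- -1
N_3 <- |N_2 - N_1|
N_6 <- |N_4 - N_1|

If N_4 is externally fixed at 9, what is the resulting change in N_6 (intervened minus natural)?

10

Under do(N_4=9), the mechanism N_4 <- -N_2 + 2·N_1 - 1 is discarded; N_4 is fixed at 9.
N_6 = |N_4 - N_1|  [with N_4=9, N_1=-1]  = 10
Without intervention: N_4 = -N_2 + 2·N_1 - 1  [with N_2=-2, N_1=-1]  = -1; N_6 = |N_4 - N_1|  [with N_4=-1, N_1=-1]  = 0.
Change = 10 − 0 = 10.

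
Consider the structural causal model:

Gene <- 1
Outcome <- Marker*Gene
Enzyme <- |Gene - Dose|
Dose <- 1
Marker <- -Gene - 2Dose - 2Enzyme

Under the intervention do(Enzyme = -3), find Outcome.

3

do(Enzyme=-3) replaces the equation Enzyme <- |Gene - Dose| with the constant Enzyme = -3.
Marker = -Gene - 2Dose - 2Enzyme  [with Gene=1, Dose=1, Enzyme=-3]  = 3
Outcome = Marker*Gene  [with Marker=3, Gene=1]  = 3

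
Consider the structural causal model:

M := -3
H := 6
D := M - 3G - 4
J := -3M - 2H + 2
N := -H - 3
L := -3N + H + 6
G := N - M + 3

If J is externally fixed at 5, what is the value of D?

Intervening sets J = 5 and removes its equation (J := -3M - 2H + 2).
Since D is not a descendant of the intervened variable, it is unaffected.
N = -H - 3  [with H=6]  = -9
G = N - M + 3  [with N=-9, M=-3]  = -3
D = M - 3G - 4  [with M=-3, G=-3]  = 2

2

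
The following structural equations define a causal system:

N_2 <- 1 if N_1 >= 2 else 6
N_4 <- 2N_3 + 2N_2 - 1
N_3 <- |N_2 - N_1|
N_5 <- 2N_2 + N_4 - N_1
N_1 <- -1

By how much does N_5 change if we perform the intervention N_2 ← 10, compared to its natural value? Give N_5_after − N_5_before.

24

do(N_2=10) replaces the equation N_2 <- 1 if N_1 >= 2 else 6 with the constant N_2 = 10.
N_3 = |N_2 - N_1|  [with N_2=10, N_1=-1]  = 11
N_4 = 2N_3 + 2N_2 - 1  [with N_3=11, N_2=10]  = 41
N_5 = 2N_2 + N_4 - N_1  [with N_2=10, N_4=41, N_1=-1]  = 62
Without intervention: N_2 = 1 if N_1 >= 2 else 6  [with N_1=-1]  = 6; N_3 = |N_2 - N_1|  [with N_2=6, N_1=-1]  = 7; N_4 = 2N_3 + 2N_2 - 1  [with N_3=7, N_2=6]  = 25; N_5 = 2N_2 + N_4 - N_1  [with N_2=6, N_4=25, N_1=-1]  = 38.
Change = 62 − 38 = 24.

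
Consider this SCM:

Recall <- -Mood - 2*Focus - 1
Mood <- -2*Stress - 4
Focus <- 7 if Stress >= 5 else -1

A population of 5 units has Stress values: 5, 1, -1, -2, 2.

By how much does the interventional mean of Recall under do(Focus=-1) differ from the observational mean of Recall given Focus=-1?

2

Every unit gets Focus=-1 under the intervention. Recall values become 15, 7, 3, 1, 9; E[Recall|do(Focus=-1)] = 7.
Observing Focus=-1 restricts to units where Focus's equation naturally yields -1: Stress ∈ {1, -1, -2, 2}. In that subpopulation Recall = 7, 3, 1, 9, mean 5.
Difference = 7 − 5 = 2.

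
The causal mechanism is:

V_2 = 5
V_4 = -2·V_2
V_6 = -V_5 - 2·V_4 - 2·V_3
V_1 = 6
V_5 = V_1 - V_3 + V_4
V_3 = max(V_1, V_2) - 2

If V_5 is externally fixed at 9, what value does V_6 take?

3

The intervention breaks the incoming arrows to V_5: V_5 = V_1 - V_3 + V_4 no longer applies, and V_5 = 9.
V_3 = max(V_1, V_2) - 2  [with V_1=6, V_2=5]  = 4
V_4 = -2·V_2  [with V_2=5]  = -10
V_6 = -V_5 - 2·V_4 - 2·V_3  [with V_5=9, V_4=-10, V_3=4]  = 3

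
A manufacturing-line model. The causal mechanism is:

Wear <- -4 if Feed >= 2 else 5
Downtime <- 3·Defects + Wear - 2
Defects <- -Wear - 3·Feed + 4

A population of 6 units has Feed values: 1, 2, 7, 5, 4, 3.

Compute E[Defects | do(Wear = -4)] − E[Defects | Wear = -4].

1.6

do(Wear=-4) breaks Wear's dependence on Feed. With Wear=-4 fixed, Defects across the units is 5, 2, -13, -7, -4, -1, mean -3.
E[Defects|Wear=-4] averages over only the 5 units with Wear=-4 (Feed = 2, 7, 5, 4, 3): Defects = 2, -13, -7, -4, -1, mean -4.6.
Difference = -3 − (-4.6) = 1.6.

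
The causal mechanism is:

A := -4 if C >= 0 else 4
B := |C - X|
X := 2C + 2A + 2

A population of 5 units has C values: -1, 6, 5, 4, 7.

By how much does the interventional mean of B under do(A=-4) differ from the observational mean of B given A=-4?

Every unit gets A=-4 under the intervention. B values become 7, 0, 1, 2, 1; E[B|do(A=-4)] = 2.2.
E[B|A=-4] averages over only the 4 units with A=-4 (C = 6, 5, 4, 7): B = 0, 1, 2, 1, mean 1.
Difference = 2.2 − 1 = 1.2.

1.2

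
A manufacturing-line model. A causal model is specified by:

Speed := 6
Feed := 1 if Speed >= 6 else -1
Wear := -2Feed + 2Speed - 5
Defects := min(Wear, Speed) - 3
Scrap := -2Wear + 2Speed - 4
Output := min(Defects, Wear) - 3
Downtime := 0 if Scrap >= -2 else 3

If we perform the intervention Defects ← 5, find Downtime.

0

The intervention breaks the incoming arrows to Defects: Defects := min(Wear, Speed) - 3 no longer applies, and Defects = 5.
No directed path runs from Defects to Downtime, so Downtime keeps its natural value.
Feed = 1 if Speed >= 6 else -1  [with Speed=6]  = 1
Wear = -2Feed + 2Speed - 5  [with Feed=1, Speed=6]  = 5
Scrap = -2Wear + 2Speed - 4  [with Wear=5, Speed=6]  = -2
Downtime = 0 if Scrap >= -2 else 3  [with Scrap=-2]  = 0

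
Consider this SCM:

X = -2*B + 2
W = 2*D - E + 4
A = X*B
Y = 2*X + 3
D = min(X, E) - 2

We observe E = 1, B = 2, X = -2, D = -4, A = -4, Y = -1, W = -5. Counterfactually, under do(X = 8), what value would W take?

The intervention breaks the incoming arrows to X: X = -2*B + 2 no longer applies, and X = 8.
D = min(X, E) - 2  [with X=8, E=1]  = -1
W = 2*D - E + 4  [with D=-1, E=1]  = 1

1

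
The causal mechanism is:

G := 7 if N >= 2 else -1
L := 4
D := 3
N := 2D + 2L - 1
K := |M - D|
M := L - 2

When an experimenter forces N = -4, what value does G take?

-1

The intervention breaks the incoming arrows to N: N := 2D + 2L - 1 no longer applies, and N = -4.
G = 7 if N >= 2 else -1  [with N=-4]  = -1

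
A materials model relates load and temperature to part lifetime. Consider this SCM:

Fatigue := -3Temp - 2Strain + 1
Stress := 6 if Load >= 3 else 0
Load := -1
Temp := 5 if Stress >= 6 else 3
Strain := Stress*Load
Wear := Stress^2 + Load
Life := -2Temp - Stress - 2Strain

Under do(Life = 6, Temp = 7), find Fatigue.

-20

Setting Life = 6, Temp = 7 by intervention discards those variables' equations.
Stress = 6 if Load >= 3 else 0  [with Load=-1]  = 0
Strain = Stress*Load  [with Stress=0, Load=-1]  = 0
Fatigue = -3Temp - 2Strain + 1  [with Temp=7, Strain=0]  = -20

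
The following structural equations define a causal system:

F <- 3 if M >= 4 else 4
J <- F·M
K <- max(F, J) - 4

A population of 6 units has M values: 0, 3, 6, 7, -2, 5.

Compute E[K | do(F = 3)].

7.5

The intervention sets F=3 in all 6 units regardless of M. Recomputing K per unit gives -1, 5, 14, 17, -1, 11; average 7.5.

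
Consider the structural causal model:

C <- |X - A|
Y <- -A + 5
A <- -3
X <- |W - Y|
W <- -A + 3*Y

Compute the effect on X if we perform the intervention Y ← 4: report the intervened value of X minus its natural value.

-8

Under do(Y=4), the mechanism Y <- -A + 5 is discarded; Y is fixed at 4.
W = -A + 3*Y  [with A=-3, Y=4]  = 15
X = |W - Y|  [with W=15, Y=4]  = 11
Without intervention: Y = -A + 5  [with A=-3]  = 8; W = -A + 3*Y  [with A=-3, Y=8]  = 27; X = |W - Y|  [with W=27, Y=8]  = 19.
Change = 11 − 19 = -8.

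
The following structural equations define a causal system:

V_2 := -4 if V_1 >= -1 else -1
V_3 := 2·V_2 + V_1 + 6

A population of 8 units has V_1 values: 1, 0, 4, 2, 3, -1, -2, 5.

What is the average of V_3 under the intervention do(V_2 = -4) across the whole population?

Every unit gets V_2=-4 under the intervention. V_3 values become -1, -2, 2, 0, 1, -3, -4, 3; E[V_3|do(V_2=-4)] = -0.5.

-0.5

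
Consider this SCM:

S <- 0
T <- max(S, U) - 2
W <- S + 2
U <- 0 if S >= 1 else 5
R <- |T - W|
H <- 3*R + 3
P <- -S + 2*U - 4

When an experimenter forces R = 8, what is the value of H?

The intervention breaks the incoming arrows to R: R <- |T - W| no longer applies, and R = 8.
H = 3*R + 3  [with R=8]  = 27

27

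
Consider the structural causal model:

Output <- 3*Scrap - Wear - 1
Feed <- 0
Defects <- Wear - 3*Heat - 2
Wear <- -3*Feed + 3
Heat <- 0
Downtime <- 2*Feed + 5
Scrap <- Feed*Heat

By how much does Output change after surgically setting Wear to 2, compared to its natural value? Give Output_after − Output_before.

The intervention breaks the incoming arrows to Wear: Wear <- -3*Feed + 3 no longer applies, and Wear = 2.
Scrap = Feed*Heat  [with Feed=0, Heat=0]  = 0
Output = 3*Scrap - Wear - 1  [with Scrap=0, Wear=2]  = -3
Without intervention: Wear = -3*Feed + 3  [with Feed=0]  = 3; Scrap = Feed*Heat  [with Feed=0, Heat=0]  = 0; Output = 3*Scrap - Wear - 1  [with Scrap=0, Wear=3]  = -4.
Change = -3 − (-4) = 1.

1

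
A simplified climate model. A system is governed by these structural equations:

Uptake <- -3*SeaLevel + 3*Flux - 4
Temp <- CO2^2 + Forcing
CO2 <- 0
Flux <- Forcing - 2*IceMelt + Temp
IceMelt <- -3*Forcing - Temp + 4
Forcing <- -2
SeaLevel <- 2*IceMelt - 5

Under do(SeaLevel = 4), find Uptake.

Under do(SeaLevel=4), the mechanism SeaLevel <- 2*IceMelt - 5 is discarded; SeaLevel is fixed at 4.
Temp = CO2^2 + Forcing  [with CO2=0, Forcing=-2]  = -2
IceMelt = -3*Forcing - Temp + 4  [with Forcing=-2, Temp=-2]  = 12
Flux = Forcing - 2*IceMelt + Temp  [with Forcing=-2, IceMelt=12, Temp=-2]  = -28
Uptake = -3*SeaLevel + 3*Flux - 4  [with SeaLevel=4, Flux=-28]  = -100

-100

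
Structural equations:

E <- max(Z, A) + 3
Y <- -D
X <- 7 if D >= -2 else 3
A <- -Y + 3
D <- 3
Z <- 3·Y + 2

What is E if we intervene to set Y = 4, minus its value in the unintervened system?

Under do(Y=4), the mechanism Y <- -D is discarded; Y is fixed at 4.
A = -Y + 3  [with Y=4]  = -1
Z = 3·Y + 2  [with Y=4]  = 14
E = max(Z, A) + 3  [with Z=14, A=-1]  = 17
Without intervention: Y = -D  [with D=3]  = -3; A = -Y + 3  [with Y=-3]  = 6; Z = 3·Y + 2  [with Y=-3]  = -7; E = max(Z, A) + 3  [with Z=-7, A=6]  = 9.
Change = 17 − 9 = 8.

8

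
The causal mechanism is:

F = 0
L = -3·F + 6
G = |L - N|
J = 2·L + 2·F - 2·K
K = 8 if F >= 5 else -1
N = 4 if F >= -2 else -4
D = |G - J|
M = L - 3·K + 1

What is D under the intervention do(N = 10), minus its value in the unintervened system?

-2

do(N=10) replaces the equation N = 4 if F >= -2 else -4 with the constant N = 10.
K = 8 if F >= 5 else -1  [with F=0]  = -1
L = -3·F + 6  [with F=0]  = 6
G = |L - N|  [with L=6, N=10]  = 4
J = 2·L + 2·F - 2·K  [with L=6, F=0, K=-1]  = 14
D = |G - J|  [with G=4, J=14]  = 10
Without intervention: N = 4 if F >= -2 else -4  [with F=0]  = 4; K = 8 if F >= 5 else -1  [with F=0]  = -1; L = -3·F + 6  [with F=0]  = 6; G = |L - N|  [with L=6, N=4]  = 2; J = 2·L + 2·F - 2·K  [with L=6, F=0, K=-1]  = 14; D = |G - J|  [with G=2, J=14]  = 12.
Change = 10 − 12 = -2.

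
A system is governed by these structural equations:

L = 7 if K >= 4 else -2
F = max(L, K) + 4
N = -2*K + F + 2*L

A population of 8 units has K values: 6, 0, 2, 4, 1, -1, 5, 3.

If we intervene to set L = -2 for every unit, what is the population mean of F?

6.5

do(L=-2) breaks L's dependence on K. With L=-2 fixed, F across the units is 10, 4, 6, 8, 5, 3, 9, 7, mean 6.5.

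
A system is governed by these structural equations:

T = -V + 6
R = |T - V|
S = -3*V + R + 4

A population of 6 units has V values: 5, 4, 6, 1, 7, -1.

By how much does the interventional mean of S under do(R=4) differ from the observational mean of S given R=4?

-2

Under do(R=4), R's equation is replaced by R=4 for every unit. Per-unit S: -7, -4, -10, 5, -13, 11. Mean = -3.
Conditioning on R=4 selects the 2 unit(s) with V ∈ {5, 1}. Their S values: -7, 5. Mean = -1.
Difference = -3 − (-1) = -2.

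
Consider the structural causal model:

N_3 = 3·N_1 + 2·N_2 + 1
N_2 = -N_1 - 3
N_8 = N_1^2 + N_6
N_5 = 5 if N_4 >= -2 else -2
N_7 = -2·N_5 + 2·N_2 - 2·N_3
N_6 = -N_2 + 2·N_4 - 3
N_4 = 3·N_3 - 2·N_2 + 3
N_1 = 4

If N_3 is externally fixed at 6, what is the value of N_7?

-36

The intervention breaks the incoming arrows to N_3: N_3 = 3·N_1 + 2·N_2 + 1 no longer applies, and N_3 = 6.
N_2 = -N_1 - 3  [with N_1=4]  = -7
N_4 = 3·N_3 - 2·N_2 + 3  [with N_3=6, N_2=-7]  = 35
N_5 = 5 if N_4 >= -2 else -2  [with N_4=35]  = 5
N_7 = -2·N_5 + 2·N_2 - 2·N_3  [with N_5=5, N_2=-7, N_3=6]  = -36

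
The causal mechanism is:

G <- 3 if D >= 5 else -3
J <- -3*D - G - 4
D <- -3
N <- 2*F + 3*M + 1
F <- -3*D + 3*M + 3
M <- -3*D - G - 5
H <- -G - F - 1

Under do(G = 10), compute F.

-6

Under do(G=10), the mechanism G <- 3 if D >= 5 else -3 is discarded; G is fixed at 10.
M = -3*D - G - 5  [with D=-3, G=10]  = -6
F = -3*D + 3*M + 3  [with D=-3, M=-6]  = -6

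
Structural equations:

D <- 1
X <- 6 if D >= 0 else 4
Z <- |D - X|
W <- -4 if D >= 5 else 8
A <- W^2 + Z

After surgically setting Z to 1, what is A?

do(Z=1) replaces the equation Z <- |D - X| with the constant Z = 1.
W = -4 if D >= 5 else 8  [with D=1]  = 8
A = W^2 + Z  [with W=8, Z=1]  = 65

65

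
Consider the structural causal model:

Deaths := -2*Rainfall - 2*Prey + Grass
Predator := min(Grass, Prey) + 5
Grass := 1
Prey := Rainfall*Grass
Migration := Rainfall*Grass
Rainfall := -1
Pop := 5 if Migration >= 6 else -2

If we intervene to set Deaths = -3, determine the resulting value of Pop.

-2

Under do(Deaths=-3), the mechanism Deaths := -2*Rainfall - 2*Prey + Grass is discarded; Deaths is fixed at -3.
Since Pop is not a descendant of the intervened variable, it is unaffected.
Migration = Rainfall*Grass  [with Rainfall=-1, Grass=1]  = -1
Pop = 5 if Migration >= 6 else -2  [with Migration=-1]  = -2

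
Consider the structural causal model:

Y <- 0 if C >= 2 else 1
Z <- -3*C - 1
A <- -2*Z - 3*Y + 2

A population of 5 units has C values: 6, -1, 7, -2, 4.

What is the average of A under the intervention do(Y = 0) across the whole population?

20.8

Under do(Y=0), Y's equation is replaced by Y=0 for every unit. Per-unit A: 40, -2, 46, -8, 28. Mean = 20.8.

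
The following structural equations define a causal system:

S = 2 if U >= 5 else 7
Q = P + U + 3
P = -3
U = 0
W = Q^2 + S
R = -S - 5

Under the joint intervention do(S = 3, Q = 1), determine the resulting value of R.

-8

Setting S = 3, Q = 1 by intervention discards those variables' equations.
R = -S - 5  [with S=3]  = -8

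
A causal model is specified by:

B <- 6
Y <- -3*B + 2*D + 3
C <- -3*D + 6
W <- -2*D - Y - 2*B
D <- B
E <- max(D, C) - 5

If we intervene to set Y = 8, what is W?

-32

do(Y=8) replaces the equation Y <- -3*B + 2*D + 3 with the constant Y = 8.
D = B  [with B=6]  = 6
W = -2*D - Y - 2*B  [with D=6, Y=8, B=6]  = -32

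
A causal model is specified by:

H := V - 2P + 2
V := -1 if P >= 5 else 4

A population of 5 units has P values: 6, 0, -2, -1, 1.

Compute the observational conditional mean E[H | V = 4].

Observing V=4 restricts to units where V's equation naturally yields 4: P ∈ {0, -2, -1, 1}. In that subpopulation H = 6, 10, 8, 4, mean 7.

7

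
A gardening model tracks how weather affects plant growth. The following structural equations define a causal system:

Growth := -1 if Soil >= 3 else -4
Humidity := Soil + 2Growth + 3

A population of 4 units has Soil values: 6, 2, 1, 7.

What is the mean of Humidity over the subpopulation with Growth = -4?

-3.5

E[Humidity|Growth=-4] averages over only the 2 units with Growth=-4 (Soil = 2, 1): Humidity = -3, -4, mean -3.5.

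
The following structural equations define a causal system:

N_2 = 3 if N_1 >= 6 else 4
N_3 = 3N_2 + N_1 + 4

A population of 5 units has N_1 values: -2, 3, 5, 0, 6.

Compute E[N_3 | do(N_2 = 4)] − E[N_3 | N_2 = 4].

do(N_2=4) breaks N_2's dependence on N_1. With N_2=4 fixed, N_3 across the units is 14, 19, 21, 16, 22, mean 18.4.
Observing N_2=4 restricts to units where N_2's equation naturally yields 4: N_1 ∈ {-2, 3, 5, 0}. In that subpopulation N_3 = 14, 19, 21, 16, mean 17.5.
Difference = 18.4 − 17.5 = 0.9.

0.9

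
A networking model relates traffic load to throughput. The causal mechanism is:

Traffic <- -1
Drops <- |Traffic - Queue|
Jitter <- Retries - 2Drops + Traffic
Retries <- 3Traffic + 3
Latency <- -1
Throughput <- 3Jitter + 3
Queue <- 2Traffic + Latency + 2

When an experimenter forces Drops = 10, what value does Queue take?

-1

Under do(Drops=10), the mechanism Drops <- |Traffic - Queue| is discarded; Drops is fixed at 10.
Since Queue is not a descendant of the intervened variable, it is unaffected.
Queue = 2Traffic + Latency + 2  [with Traffic=-1, Latency=-1]  = -1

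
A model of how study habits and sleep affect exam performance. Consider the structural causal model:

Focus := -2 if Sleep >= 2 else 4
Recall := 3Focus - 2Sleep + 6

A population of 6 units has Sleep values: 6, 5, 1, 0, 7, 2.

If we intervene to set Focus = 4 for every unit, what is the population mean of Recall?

11

Every unit gets Focus=4 under the intervention. Recall values become 6, 8, 16, 18, 4, 14; E[Recall|do(Focus=4)] = 11.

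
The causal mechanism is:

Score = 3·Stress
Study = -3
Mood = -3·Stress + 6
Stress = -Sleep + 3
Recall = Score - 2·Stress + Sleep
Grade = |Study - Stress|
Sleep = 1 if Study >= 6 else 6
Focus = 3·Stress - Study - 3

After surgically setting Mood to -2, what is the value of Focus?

-9

do(Mood=-2) replaces the equation Mood = -3·Stress + 6 with the constant Mood = -2.
No directed path runs from Mood to Focus, so Focus keeps its natural value.
Sleep = 1 if Study >= 6 else 6  [with Study=-3]  = 6
Stress = -Sleep + 3  [with Sleep=6]  = -3
Focus = 3·Stress - Study - 3  [with Stress=-3, Study=-3]  = -9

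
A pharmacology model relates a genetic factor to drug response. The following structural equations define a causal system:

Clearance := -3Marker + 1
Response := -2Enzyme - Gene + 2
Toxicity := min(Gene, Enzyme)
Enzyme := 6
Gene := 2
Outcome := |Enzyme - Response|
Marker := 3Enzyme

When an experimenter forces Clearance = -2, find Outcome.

18

Intervening sets Clearance = -2 and removes its equation (Clearance := -3Marker + 1).
No directed path runs from Clearance to Outcome, so Outcome keeps its natural value.
Response = -2Enzyme - Gene + 2  [with Enzyme=6, Gene=2]  = -12
Outcome = |Enzyme - Response|  [with Enzyme=6, Response=-12]  = 18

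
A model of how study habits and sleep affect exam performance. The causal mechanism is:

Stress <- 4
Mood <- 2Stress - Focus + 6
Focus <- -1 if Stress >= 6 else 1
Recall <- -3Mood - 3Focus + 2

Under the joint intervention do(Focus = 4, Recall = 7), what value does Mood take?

The joint intervention fixes Focus = 4, Recall = 7, removing each variable's own equation.
Mood = 2Stress - Focus + 6  [with Stress=4, Focus=4]  = 10

10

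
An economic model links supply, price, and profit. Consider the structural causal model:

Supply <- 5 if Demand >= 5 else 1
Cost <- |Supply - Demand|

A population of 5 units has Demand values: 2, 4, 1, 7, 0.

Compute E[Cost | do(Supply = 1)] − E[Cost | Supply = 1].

0.95

Under do(Supply=1), Supply's equation is replaced by Supply=1 for every unit. Per-unit Cost: 1, 3, 0, 6, 1. Mean = 2.2.
E[Cost|Supply=1] averages over only the 4 units with Supply=1 (Demand = 2, 4, 1, 0): Cost = 1, 3, 0, 1, mean 1.25.
Difference = 2.2 − 1.25 = 0.95.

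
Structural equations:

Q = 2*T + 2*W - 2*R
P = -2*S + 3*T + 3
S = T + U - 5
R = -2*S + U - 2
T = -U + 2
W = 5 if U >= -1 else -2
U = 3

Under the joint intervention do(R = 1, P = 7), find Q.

6

Under do(R = 1, P = 7), each intervened variable's structural equation is replaced by its fixed value.
T = -U + 2  [with U=3]  = -1
W = 5 if U >= -1 else -2  [with U=3]  = 5
Q = 2*T + 2*W - 2*R  [with T=-1, W=5, R=1]  = 6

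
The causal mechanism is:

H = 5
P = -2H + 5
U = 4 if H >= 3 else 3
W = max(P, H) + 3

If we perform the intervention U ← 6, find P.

-5

The intervention breaks the incoming arrows to U: U = 4 if H >= 3 else 3 no longer applies, and U = 6.
Since P is not a descendant of the intervened variable, it is unaffected.
P = -2H + 5  [with H=5]  = -5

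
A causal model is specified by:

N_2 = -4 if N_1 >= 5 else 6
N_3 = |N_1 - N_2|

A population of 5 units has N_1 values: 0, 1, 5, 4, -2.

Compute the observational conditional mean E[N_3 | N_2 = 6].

5.25

Observing N_2=6 restricts to units where N_2's equation naturally yields 6: N_1 ∈ {0, 1, 4, -2}. In that subpopulation N_3 = 6, 5, 2, 8, mean 5.25.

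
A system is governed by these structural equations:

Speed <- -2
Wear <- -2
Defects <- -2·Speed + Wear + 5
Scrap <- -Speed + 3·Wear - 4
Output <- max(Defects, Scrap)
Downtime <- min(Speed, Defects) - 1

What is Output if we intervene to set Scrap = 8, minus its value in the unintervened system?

1

Intervening sets Scrap = 8 and removes its equation (Scrap <- -Speed + 3·Wear - 4).
Defects = -2·Speed + Wear + 5  [with Speed=-2, Wear=-2]  = 7
Output = max(Defects, Scrap)  [with Defects=7, Scrap=8]  = 8
Without intervention: Defects = -2·Speed + Wear + 5  [with Speed=-2, Wear=-2]  = 7; Scrap = -Speed + 3·Wear - 4  [with Speed=-2, Wear=-2]  = -8; Output = max(Defects, Scrap)  [with Defects=7, Scrap=-8]  = 7.
Change = 8 − 7 = 1.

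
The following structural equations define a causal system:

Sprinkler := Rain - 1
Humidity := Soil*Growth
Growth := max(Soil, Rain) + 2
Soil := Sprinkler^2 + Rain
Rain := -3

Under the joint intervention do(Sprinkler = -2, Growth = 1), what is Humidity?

Setting Sprinkler = -2, Growth = 1 by intervention discards those variables' equations.
Soil = Sprinkler^2 + Rain  [with Sprinkler=-2, Rain=-3]  = 1
Humidity = Soil*Growth  [with Soil=1, Growth=1]  = 1

1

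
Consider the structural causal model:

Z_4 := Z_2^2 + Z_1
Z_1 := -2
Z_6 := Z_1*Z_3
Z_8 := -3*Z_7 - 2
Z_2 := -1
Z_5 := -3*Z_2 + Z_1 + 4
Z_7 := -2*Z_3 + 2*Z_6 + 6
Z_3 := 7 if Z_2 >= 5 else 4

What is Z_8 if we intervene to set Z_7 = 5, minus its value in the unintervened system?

do(Z_7=5) replaces the equation Z_7 := -2*Z_3 + 2*Z_6 + 6 with the constant Z_7 = 5.
Z_8 = -3*Z_7 - 2  [with Z_7=5]  = -17
Without intervention: Z_3 = 7 if Z_2 >= 5 else 4  [with Z_2=-1]  = 4; Z_6 = Z_1*Z_3  [with Z_1=-2, Z_3=4]  = -8; Z_7 = -2*Z_3 + 2*Z_6 + 6  [with Z_3=4, Z_6=-8]  = -18; Z_8 = -3*Z_7 - 2  [with Z_7=-18]  = 52.
Change = -17 − 52 = -69.

-69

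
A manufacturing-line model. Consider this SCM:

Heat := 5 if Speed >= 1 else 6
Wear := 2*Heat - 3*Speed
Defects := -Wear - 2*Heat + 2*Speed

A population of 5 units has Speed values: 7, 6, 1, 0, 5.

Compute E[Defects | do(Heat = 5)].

The intervention sets Heat=5 in all 5 units regardless of Speed. Recomputing Defects per unit gives 15, 10, -15, -20, 5; average -1.

-1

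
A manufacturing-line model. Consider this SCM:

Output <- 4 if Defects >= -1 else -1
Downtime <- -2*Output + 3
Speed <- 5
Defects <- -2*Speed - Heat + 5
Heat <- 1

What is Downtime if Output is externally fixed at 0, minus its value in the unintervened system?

Intervening sets Output = 0 and removes its equation (Output <- 4 if Defects >= -1 else -1).
Downtime = -2*Output + 3  [with Output=0]  = 3
Without intervention: Defects = -2*Speed - Heat + 5  [with Speed=5, Heat=1]  = -6; Output = 4 if Defects >= -1 else -1  [with Defects=-6]  = -1; Downtime = -2*Output + 3  [with Output=-1]  = 5.
Change = 3 − 5 = -2.

-2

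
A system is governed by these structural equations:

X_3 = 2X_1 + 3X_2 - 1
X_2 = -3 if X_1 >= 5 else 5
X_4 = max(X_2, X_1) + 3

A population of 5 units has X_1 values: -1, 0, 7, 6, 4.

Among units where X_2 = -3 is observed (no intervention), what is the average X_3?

3

Conditioning on X_2=-3 selects the 2 unit(s) with X_1 ∈ {7, 6}. Their X_3 values: 4, 2. Mean = 3.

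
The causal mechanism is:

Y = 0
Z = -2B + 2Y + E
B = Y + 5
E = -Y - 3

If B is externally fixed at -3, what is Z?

3

Under do(B=-3), the mechanism B = Y + 5 is discarded; B is fixed at -3.
E = -Y - 3  [with Y=0]  = -3
Z = -2B + 2Y + E  [with B=-3, Y=0, E=-3]  = 3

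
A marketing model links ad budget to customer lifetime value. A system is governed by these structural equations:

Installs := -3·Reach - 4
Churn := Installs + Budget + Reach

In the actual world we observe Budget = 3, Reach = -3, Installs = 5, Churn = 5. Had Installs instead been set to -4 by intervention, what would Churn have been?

The intervention breaks the incoming arrows to Installs: Installs := -3·Reach - 4 no longer applies, and Installs = -4.
Churn = Installs + Budget + Reach  [with Installs=-4, Budget=3, Reach=-3]  = -4

-4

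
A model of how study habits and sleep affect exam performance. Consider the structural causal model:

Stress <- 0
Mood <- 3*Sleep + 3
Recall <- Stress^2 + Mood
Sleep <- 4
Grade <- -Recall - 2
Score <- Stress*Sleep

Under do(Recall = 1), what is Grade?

-3

The intervention breaks the incoming arrows to Recall: Recall <- Stress^2 + Mood no longer applies, and Recall = 1.
Grade = -Recall - 2  [with Recall=1]  = -3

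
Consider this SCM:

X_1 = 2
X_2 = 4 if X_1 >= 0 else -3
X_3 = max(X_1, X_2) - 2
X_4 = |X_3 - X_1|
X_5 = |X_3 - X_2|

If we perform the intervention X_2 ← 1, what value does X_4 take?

Under do(X_2=1), the mechanism X_2 = 4 if X_1 >= 0 else -3 is discarded; X_2 is fixed at 1.
X_3 = max(X_1, X_2) - 2  [with X_1=2, X_2=1]  = 0
X_4 = |X_3 - X_1|  [with X_3=0, X_1=2]  = 2

2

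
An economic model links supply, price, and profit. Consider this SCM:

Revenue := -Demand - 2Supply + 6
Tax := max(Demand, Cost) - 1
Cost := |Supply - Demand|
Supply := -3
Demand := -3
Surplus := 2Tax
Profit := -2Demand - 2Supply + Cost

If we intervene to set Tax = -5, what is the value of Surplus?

-10

Under do(Tax=-5), the mechanism Tax := max(Demand, Cost) - 1 is discarded; Tax is fixed at -5.
Surplus = 2Tax  [with Tax=-5]  = -10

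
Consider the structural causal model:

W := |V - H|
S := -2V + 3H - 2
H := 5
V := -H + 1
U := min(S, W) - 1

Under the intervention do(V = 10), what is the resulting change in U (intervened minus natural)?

-16

do(V=10) replaces the equation V := -H + 1 with the constant V = 10.
W = |V - H|  [with V=10, H=5]  = 5
S = -2V + 3H - 2  [with V=10, H=5]  = -7
U = min(S, W) - 1  [with S=-7, W=5]  = -8
Without intervention: V = -H + 1  [with H=5]  = -4; W = |V - H|  [with V=-4, H=5]  = 9; S = -2V + 3H - 2  [with V=-4, H=5]  = 21; U = min(S, W) - 1  [with S=21, W=9]  = 8.
Change = -8 − 8 = -16.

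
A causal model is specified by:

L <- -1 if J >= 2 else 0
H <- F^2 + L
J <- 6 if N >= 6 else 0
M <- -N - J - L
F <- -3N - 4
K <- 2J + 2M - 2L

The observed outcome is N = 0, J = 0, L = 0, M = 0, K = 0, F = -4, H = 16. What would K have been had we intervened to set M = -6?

Intervening sets M = -6 and removes its equation (M <- -N - J - L).
J = 6 if N >= 6 else 0  [with N=0]  = 0
L = -1 if J >= 2 else 0  [with J=0]  = 0
K = 2J + 2M - 2L  [with J=0, M=-6, L=0]  = -12

-12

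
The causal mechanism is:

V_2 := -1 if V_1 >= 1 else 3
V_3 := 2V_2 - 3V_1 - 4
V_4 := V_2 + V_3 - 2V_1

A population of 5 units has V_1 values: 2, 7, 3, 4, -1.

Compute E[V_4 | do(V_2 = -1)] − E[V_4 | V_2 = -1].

The intervention sets V_2=-1 in all 5 units regardless of V_1. Recomputing V_4 per unit gives -17, -42, -22, -27, -2; average -22.
E[V_4|V_2=-1] averages over only the 4 units with V_2=-1 (V_1 = 2, 7, 3, 4): V_4 = -17, -42, -22, -27, mean -27.
Difference = -22 − (-27) = 5.

5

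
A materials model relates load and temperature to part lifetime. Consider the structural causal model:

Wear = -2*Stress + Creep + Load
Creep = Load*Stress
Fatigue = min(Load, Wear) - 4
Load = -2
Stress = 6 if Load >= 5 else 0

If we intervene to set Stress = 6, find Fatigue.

do(Stress=6) replaces the equation Stress = 6 if Load >= 5 else 0 with the constant Stress = 6.
Creep = Load*Stress  [with Load=-2, Stress=6]  = -12
Wear = -2*Stress + Creep + Load  [with Stress=6, Creep=-12, Load=-2]  = -26
Fatigue = min(Load, Wear) - 4  [with Load=-2, Wear=-26]  = -30

-30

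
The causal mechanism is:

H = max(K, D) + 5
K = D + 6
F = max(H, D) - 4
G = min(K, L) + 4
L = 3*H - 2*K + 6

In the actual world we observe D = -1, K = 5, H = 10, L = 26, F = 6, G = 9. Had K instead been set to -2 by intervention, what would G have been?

2

Under do(K=-2), the mechanism K = D + 6 is discarded; K is fixed at -2.
H = max(K, D) + 5  [with K=-2, D=-1]  = 4
L = 3*H - 2*K + 6  [with H=4, K=-2]  = 22
G = min(K, L) + 4  [with K=-2, L=22]  = 2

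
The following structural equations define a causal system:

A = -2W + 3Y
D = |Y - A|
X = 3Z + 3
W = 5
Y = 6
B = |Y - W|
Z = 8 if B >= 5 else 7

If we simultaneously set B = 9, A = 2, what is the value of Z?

Setting B = 9, A = 2 by intervention discards those variables' equations.
Z = 8 if B >= 5 else 7  [with B=9]  = 8

8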